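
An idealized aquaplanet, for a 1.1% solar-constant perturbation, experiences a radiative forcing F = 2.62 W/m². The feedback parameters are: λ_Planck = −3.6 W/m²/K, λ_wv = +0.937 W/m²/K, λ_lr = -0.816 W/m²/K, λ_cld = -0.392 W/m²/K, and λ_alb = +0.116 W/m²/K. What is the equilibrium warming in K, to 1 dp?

0.7 K

Net feedback parameter λ = (−3.6) + (+0.937) + (-0.816) + (-0.392) + (+0.116) = -3.755 W/m²/K.
ΔT = −F/λ = −2.62/(-3.755) = 0.7 K.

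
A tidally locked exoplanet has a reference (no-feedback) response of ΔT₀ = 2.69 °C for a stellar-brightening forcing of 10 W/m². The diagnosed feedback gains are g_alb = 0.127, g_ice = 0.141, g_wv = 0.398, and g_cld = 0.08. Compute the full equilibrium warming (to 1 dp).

Total gain g = 0.127 + 0.141 + 0.398 + 0.08 = 0.746.
Amplification A = 1/(1 − 0.746) = 3.937.
ΔT = 2.69 × 3.937 = 10.6 °C.

10.6 °C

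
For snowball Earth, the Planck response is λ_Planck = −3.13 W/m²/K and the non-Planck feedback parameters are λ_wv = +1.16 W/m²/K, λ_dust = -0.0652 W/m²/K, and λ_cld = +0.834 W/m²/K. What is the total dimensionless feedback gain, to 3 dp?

Convert to gains: g_wv = 1.16/3.13 = 0.3706; g_dust = -0.0652/3.13 = -0.02083; g_cld = 0.834/3.13 = 0.2665.
Total gain g = 0.61627.

0.616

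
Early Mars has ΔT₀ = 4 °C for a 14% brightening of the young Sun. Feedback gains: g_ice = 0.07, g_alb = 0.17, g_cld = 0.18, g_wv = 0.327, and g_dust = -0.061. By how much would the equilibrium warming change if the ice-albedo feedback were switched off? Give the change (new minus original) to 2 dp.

-2.32 °C

Original: g = 0.686, ΔT = 4/(1−0.686) = 12.7389 °C.
Without ice-albedo: g' = 0.616, ΔT' = 4/(1−0.616) = 10.4167 °C.
Change = 10.4167 − 12.7389 = -2.32 °C.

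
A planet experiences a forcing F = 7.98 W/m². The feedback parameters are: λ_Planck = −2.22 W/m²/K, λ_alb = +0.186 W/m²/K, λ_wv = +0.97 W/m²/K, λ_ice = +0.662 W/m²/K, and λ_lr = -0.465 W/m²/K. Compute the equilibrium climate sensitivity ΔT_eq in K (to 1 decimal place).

9.2 K

Net feedback parameter λ = (−2.22) + (+0.186) + (+0.97) + (+0.662) + (-0.465) = -0.867 W/m²/K.
ΔT = −F/λ = −7.98/(-0.867) = 9.2 K.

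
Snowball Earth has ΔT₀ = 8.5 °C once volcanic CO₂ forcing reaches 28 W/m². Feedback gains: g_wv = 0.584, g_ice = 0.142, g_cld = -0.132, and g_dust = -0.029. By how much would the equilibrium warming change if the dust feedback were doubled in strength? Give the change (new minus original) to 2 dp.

Original: g = 0.565, ΔT = 8.5/(1−0.565) = 19.5402 °C.
With doubled dust: g' = 0.536, ΔT' = 8.5/(1−0.536) = 18.3190 °C.
Change = 18.3190 − 19.5402 = -1.22 °C.

-1.22 °C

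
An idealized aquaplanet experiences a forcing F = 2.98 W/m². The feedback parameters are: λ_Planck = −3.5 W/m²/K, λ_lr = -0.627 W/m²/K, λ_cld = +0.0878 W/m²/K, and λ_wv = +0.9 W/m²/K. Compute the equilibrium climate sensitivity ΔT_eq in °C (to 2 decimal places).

0.95 °C

Net feedback parameter λ = (−3.5) + (-0.627) + (+0.0878) + (+0.9) = -3.1392 W/m²/K.
ΔT = −F/λ = −2.98/(-3.1392) = 0.95 °C.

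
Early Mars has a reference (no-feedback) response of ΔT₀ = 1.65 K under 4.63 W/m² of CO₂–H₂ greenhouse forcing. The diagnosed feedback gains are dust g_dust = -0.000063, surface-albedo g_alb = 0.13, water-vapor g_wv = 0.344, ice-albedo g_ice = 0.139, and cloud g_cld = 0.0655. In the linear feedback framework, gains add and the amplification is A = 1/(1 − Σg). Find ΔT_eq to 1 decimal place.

Total gain g = -0.000063 + 0.13 + 0.344 + 0.139 + 0.0655 = 0.678437.
Amplification A = 1/(1 − 0.678437) = 3.11.
ΔT = 1.65 × 3.11 = 5.1 K.

5.1 K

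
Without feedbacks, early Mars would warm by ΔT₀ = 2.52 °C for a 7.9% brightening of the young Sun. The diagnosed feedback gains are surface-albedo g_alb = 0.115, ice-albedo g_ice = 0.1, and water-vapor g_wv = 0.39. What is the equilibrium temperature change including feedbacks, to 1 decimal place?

Total gain g = 0.115 + 0.1 + 0.39 = 0.605.
Amplification A = 1/(1 − 0.605) = 2.532.
ΔT = 2.52 × 2.532 = 6.4 °C.

6.4 °C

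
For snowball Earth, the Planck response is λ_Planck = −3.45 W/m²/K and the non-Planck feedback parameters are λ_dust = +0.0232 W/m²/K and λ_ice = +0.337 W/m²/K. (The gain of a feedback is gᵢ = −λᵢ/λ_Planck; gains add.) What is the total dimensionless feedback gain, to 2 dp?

0.10

Convert to gains: g_dust = 0.0232/3.45 = 0.006725; g_ice = 0.337/3.45 = 0.09768.
Total gain g = 0.104405.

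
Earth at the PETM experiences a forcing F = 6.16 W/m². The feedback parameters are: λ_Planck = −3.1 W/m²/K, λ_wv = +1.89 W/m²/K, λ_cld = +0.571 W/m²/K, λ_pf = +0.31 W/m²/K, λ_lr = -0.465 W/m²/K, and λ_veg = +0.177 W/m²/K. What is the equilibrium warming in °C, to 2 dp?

Net feedback parameter λ = (−3.1) + (+1.89) + (+0.571) + (+0.31) + (-0.465) + (+0.177) = -0.617 W/m²/K.
ΔT = −F/λ = −6.16/(-0.617) = 9.98 °C.

9.98 °C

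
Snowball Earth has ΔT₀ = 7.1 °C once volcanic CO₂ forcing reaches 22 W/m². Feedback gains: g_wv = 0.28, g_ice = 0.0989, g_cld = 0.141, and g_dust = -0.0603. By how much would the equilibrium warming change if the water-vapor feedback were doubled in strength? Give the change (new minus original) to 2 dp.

Original: g = 0.4596, ΔT = 7.1/(1−0.4596) = 13.1384 °C.
With doubled water-vapor: g' = 0.7396, ΔT' = 7.1/(1−0.7396) = 27.2657 °C.
Change = 27.2657 − 13.1384 = 14.13 °C.

14.13 °C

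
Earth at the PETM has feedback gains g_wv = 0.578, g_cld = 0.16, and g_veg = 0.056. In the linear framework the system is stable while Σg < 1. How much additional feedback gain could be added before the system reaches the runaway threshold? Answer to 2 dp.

Current total gain = 0.578 + 0.16 + 0.056 = 0.794.
Margin to runaway = 1 − 0.794 = 0.21.

0.21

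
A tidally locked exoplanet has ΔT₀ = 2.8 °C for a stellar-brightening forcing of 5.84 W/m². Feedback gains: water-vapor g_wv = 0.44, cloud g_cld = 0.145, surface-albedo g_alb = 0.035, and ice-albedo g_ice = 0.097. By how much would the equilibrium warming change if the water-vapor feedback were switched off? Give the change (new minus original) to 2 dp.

Original: g = 0.717, ΔT = 2.8/(1−0.717) = 9.8940 °C.
Without water-vapor: g' = 0.277, ΔT' = 2.8/(1−0.277) = 3.8728 °C.
Change = 3.8728 − 9.8940 = -6.02 °C.

-6.02 °C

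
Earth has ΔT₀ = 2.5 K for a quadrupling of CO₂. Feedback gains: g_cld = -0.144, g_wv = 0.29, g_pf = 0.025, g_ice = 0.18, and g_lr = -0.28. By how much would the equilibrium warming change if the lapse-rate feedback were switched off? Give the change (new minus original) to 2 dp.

Original: g = 0.071, ΔT = 2.5/(1−0.071) = 2.6911 K.
Without lapse-rate: g' = 0.351, ΔT' = 2.5/(1−0.351) = 3.8521 K.
Change = 3.8521 − 2.6911 = 1.16 K.

1.16 K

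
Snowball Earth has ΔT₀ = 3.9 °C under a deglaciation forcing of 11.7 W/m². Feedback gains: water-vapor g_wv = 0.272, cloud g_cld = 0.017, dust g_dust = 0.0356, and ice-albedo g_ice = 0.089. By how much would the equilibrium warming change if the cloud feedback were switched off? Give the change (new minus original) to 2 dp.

Original: g = 0.4136, ΔT = 3.9/(1−0.4136) = 6.6508 °C.
Without cloud: g' = 0.3966, ΔT' = 3.9/(1−0.3966) = 6.4634 °C.
Change = 6.4634 − 6.6508 = -0.19 °C.

-0.19 °C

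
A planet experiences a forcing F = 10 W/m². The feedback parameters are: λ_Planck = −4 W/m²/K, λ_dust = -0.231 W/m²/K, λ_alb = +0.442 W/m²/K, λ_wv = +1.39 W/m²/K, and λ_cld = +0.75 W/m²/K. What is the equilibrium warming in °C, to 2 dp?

Net feedback parameter λ = (−4) + (-0.231) + (+0.442) + (+1.39) + (+0.75) = -1.649 W/m²/K.
ΔT = −F/λ = −10/(-1.649) = 6.06 °C.

6.06 °C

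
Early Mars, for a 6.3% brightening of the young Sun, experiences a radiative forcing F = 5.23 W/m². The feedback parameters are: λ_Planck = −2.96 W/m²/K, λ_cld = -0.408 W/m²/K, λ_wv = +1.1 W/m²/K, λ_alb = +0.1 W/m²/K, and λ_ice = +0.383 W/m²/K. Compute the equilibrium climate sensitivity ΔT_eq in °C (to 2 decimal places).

2.93 °C

Net feedback parameter λ = (−2.96) + (-0.408) + (+1.1) + (+0.1) + (+0.383) = -1.785 W/m²/K.
ΔT = −F/λ = −5.23/(-1.785) = 2.93 °C.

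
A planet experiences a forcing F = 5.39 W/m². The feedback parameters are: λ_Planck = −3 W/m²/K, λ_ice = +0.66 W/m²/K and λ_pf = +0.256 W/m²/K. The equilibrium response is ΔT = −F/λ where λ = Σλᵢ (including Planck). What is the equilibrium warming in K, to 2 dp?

Net feedback parameter λ = (−3) + (+0.66) + (+0.256) = -2.084 W/m²/K.
ΔT = −F/λ = −5.39/(-2.084) = 2.59 K.

2.59 K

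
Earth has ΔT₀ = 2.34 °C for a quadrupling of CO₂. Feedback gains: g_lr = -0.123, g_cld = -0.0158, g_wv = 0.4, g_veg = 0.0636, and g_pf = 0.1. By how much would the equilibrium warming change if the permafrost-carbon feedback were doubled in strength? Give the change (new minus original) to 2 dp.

Original: g = 0.4248, ΔT = 2.34/(1−0.4248) = 4.0682 °C.
With doubled permafrost-carbon: g' = 0.5248, ΔT' = 2.34/(1−0.5248) = 4.9242 °C.
Change = 4.9242 − 4.0682 = 0.86 °C.

0.86 °C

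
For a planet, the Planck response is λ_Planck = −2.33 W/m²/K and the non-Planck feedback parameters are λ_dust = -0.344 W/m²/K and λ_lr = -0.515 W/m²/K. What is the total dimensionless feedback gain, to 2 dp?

Convert to gains: g_dust = -0.344/2.33 = -0.1476; g_lr = -0.515/2.33 = -0.221.
Total gain g = -0.3686.

-0.37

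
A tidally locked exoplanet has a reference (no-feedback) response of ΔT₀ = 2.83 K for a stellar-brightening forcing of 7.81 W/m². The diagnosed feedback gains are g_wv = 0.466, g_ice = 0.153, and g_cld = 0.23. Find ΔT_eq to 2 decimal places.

18.74 K

Total gain g = 0.466 + 0.153 + 0.23 = 0.849.
Amplification A = 1/(1 − 0.849) = 6.623.
ΔT = 2.83 × 6.623 = 18.74 K.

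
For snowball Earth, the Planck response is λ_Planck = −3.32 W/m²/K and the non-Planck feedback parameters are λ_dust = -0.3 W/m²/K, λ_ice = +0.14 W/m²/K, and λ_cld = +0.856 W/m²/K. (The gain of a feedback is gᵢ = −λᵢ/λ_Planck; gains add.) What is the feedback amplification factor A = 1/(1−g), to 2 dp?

1.27

Convert to gains: g_dust = -0.3/3.32 = -0.09036; g_ice = 0.14/3.32 = 0.04217; g_cld = 0.856/3.32 = 0.2578.
Total gain g = 0.20961.
A = 1/(1 − 0.20961) = 1.27.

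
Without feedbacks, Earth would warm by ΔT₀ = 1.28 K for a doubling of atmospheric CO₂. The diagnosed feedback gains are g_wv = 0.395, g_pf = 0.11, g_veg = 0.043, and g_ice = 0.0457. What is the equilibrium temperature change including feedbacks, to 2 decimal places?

3.15 K

Total gain g = 0.395 + 0.11 + 0.043 + 0.0457 = 0.5937.
Amplification A = 1/(1 − 0.5937) = 2.461.
ΔT = 1.28 × 2.461 = 3.15 K.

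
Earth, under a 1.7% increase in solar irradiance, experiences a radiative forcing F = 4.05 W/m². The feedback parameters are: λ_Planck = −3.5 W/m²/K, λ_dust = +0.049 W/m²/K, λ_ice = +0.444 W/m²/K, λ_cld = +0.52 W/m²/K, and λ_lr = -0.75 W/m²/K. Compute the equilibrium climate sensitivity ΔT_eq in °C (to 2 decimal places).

Net feedback parameter λ = (−3.5) + (+0.049) + (+0.444) + (+0.52) + (-0.75) = -3.237 W/m²/K.
ΔT = −F/λ = −4.05/(-3.237) = 1.25 °C.

1.25 °C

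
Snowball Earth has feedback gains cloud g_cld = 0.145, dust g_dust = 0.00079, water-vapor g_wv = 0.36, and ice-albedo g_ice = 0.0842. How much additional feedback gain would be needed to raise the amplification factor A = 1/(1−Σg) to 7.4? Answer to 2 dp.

Current total gain = 0.58999.
Target gain for A = 7.4: g* = 1 − 1/7.4 = 0.8649.
Additional gain needed = 0.8649 − 0.58999 = 0.27.

0.27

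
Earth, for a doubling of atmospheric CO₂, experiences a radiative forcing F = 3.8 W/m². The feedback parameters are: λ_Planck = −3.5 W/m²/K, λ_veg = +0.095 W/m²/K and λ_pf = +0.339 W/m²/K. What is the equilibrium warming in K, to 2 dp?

Net feedback parameter λ = (−3.5) + (+0.095) + (+0.339) = -3.066 W/m²/K.
ΔT = −F/λ = −3.8/(-3.066) = 1.24 K.

1.24 K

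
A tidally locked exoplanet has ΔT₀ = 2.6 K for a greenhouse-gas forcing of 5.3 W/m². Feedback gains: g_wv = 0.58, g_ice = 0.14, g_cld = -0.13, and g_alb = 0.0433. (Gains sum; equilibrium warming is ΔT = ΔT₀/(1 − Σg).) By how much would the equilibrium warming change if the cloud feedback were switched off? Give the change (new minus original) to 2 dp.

3.89 K

Original: g = 0.6333, ΔT = 2.6/(1−0.6333) = 7.0903 K.
Without cloud: g' = 0.7633, ΔT' = 2.6/(1−0.7633) = 10.9844 K.
Change = 10.9844 − 7.0903 = 3.89 K.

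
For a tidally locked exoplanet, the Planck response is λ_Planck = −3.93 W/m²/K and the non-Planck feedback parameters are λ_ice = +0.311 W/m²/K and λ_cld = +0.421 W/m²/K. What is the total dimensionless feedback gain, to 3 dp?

0.186

Convert to gains: g_ice = 0.311/3.93 = 0.07913; g_cld = 0.421/3.93 = 0.1071.
Total gain g = 0.18623.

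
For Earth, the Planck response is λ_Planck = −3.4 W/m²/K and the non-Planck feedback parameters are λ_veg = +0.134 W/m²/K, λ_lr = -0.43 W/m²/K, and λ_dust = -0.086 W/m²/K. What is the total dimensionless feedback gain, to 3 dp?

Convert to gains: g_veg = 0.134/3.4 = 0.03941; g_lr = -0.43/3.4 = -0.1265; g_dust = -0.086/3.4 = -0.02529.
Total gain g = -0.11238.

-0.112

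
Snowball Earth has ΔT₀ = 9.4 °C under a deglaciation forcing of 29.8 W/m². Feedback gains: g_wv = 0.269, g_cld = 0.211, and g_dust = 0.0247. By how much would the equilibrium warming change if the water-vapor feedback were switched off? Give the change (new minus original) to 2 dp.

Original: g = 0.5047, ΔT = 9.4/(1−0.5047) = 18.9784 °C.
Without water-vapor: g' = 0.2357, ΔT' = 9.4/(1−0.2357) = 12.2988 °C.
Change = 12.2988 − 18.9784 = -6.68 °C.

-6.68 °C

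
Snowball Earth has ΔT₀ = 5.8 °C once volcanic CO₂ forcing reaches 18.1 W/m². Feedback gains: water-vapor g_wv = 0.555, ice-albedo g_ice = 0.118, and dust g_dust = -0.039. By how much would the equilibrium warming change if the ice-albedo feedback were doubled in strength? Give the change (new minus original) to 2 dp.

7.54 °C

Original: g = 0.634, ΔT = 5.8/(1−0.634) = 15.8470 °C.
With doubled ice-albedo: g' = 0.752, ΔT' = 5.8/(1−0.752) = 23.3871 °C.
Change = 23.3871 − 15.8470 = 7.54 °C.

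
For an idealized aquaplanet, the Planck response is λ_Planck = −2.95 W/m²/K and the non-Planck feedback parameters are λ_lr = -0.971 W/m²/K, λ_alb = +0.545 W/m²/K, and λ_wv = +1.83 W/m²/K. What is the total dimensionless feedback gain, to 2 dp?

Convert to gains: g_lr = -0.971/2.95 = -0.3292; g_alb = 0.545/2.95 = 0.1847; g_wv = 1.83/2.95 = 0.6203.
Total gain g = 0.4758.

0.48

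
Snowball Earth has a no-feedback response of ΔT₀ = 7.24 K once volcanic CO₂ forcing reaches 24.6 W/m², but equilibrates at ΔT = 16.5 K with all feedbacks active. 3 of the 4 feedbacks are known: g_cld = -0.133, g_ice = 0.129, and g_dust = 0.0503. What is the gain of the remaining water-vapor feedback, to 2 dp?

0.51

Amplification A = ΔT/ΔT₀ = 16.5/7.24 = 2.279.
Total gain g = 1 − 1/A = 1 − 1/2.279 = 0.5612.
Known gains sum to -0.133 + 0.129 + 0.0503 = 0.0463.
g_wv = 0.5612 − 0.0463 = 0.51.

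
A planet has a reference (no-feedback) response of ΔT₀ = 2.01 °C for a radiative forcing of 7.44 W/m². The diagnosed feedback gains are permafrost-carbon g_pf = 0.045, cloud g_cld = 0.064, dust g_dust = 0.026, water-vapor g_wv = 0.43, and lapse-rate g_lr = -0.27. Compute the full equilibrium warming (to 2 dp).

2.85 °C

Total gain g = 0.045 + 0.064 + 0.026 + 0.43 − 0.27 = 0.295.
Amplification A = 1/(1 − 0.295) = 1.418.
ΔT = 2.01 × 1.418 = 2.85 °C.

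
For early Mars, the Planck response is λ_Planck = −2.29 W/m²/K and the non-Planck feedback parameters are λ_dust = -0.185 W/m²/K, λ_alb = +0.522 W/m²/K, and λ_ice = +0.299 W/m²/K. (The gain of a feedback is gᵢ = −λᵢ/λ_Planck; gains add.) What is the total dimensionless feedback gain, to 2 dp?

Convert to gains: g_dust = -0.185/2.29 = -0.08079; g_alb = 0.522/2.29 = 0.2279; g_ice = 0.299/2.29 = 0.1306.
Total gain g = 0.27771.

0.28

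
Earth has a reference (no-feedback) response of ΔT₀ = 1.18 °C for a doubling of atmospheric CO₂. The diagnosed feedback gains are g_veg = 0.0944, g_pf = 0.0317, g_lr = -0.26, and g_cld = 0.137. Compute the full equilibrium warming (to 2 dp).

1.18 °C

Total gain g = 0.0944 + 0.0317 − 0.26 + 0.137 = 0.0031.
Amplification A = 1/(1 − 0.0031) = 1.003.
ΔT = 1.18 × 1.003 = 1.18 °C.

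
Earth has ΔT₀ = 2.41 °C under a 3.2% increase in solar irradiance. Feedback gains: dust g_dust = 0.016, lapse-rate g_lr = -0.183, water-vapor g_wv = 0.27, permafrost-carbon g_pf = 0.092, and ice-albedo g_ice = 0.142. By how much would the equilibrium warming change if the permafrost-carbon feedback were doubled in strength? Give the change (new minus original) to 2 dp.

Original: g = 0.337, ΔT = 2.41/(1−0.337) = 3.6350 °C.
With doubled permafrost-carbon: g' = 0.429, ΔT' = 2.41/(1−0.429) = 4.2207 °C.
Change = 4.2207 − 3.6350 = 0.59 °C.

0.59 °C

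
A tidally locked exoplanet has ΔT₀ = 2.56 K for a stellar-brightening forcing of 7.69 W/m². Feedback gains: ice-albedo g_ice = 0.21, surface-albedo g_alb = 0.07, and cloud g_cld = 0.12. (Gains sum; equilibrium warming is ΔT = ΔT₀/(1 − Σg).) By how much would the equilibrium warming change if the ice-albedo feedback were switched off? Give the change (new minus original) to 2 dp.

Original: g = 0.4, ΔT = 2.56/(1−0.4) = 4.2667 K.
Without ice-albedo: g' = 0.19, ΔT' = 2.56/(1−0.19) = 3.1605 K.
Change = 3.1605 − 4.2667 = -1.11 K.

-1.11 K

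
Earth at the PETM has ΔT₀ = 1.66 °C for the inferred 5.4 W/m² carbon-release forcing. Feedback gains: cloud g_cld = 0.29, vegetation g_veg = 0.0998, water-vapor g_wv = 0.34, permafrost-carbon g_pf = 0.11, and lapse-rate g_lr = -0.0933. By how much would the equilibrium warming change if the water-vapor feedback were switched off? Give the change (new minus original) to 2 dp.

Original: g = 0.7465, ΔT = 1.66/(1−0.7465) = 6.5483 °C.
Without water-vapor: g' = 0.4065, ΔT' = 1.66/(1−0.4065) = 2.7970 °C.
Change = 2.7970 − 6.5483 = -3.75 °C.

-3.75 °C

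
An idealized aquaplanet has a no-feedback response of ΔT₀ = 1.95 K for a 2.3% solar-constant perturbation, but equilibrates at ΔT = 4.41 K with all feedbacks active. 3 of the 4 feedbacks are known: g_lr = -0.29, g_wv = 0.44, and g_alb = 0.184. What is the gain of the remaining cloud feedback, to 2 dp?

0.22

Amplification A = ΔT/ΔT₀ = 4.41/1.95 = 2.262.
Total gain g = 1 − 1/A = 1 − 1/2.262 = 0.5579.
Known gains sum to -0.29 + 0.44 + 0.184 = 0.334.
g_cld = 0.5579 − 0.334 = 0.22.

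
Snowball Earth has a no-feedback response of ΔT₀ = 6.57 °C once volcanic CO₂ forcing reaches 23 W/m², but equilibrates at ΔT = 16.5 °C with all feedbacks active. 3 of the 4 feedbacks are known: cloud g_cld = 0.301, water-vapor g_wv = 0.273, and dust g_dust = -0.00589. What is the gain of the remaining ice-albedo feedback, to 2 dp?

Amplification A = ΔT/ΔT₀ = 16.5/6.57 = 2.511.
Total gain g = 1 − 1/A = 1 − 1/2.511 = 0.6018.
Known gains sum to 0.301 + 0.273 − 0.00589 = 0.56811.
g_ice = 0.6018 − 0.56811 = 0.03.

0.03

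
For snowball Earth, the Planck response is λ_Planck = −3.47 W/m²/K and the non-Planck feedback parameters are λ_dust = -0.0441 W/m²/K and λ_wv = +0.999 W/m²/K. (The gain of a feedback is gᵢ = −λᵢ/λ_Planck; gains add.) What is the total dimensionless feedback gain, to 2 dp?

Convert to gains: g_dust = -0.0441/3.47 = -0.01271; g_wv = 0.999/3.47 = 0.2879.
Total gain g = 0.27519.

0.28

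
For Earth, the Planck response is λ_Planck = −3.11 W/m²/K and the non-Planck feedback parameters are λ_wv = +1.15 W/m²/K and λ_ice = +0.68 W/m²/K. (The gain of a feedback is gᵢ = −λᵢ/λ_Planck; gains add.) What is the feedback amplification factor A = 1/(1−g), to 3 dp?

2.430

Convert to gains: g_wv = 1.15/3.11 = 0.3698; g_ice = 0.68/3.11 = 0.2186.
Total gain g = 0.5884.
A = 1/(1 − 0.5884) = 2.430.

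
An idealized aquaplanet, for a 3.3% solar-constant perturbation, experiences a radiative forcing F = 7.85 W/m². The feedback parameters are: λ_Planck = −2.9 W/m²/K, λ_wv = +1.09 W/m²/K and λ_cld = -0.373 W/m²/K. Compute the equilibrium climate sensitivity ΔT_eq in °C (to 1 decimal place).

Net feedback parameter λ = (−2.9) + (+1.09) + (-0.373) = -2.183 W/m²/K.
ΔT = −F/λ = −7.85/(-2.183) = 3.6 °C.

3.6 °C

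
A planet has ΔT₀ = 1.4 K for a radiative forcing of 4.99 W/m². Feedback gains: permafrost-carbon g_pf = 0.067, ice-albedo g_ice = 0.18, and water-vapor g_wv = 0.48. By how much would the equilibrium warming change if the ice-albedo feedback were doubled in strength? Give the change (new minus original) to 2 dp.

Original: g = 0.727, ΔT = 1.4/(1−0.727) = 5.1282 K.
With doubled ice-albedo: g' = 0.907, ΔT' = 1.4/(1−0.907) = 15.0538 K.
Change = 15.0538 − 5.1282 = 9.93 K.

9.93 K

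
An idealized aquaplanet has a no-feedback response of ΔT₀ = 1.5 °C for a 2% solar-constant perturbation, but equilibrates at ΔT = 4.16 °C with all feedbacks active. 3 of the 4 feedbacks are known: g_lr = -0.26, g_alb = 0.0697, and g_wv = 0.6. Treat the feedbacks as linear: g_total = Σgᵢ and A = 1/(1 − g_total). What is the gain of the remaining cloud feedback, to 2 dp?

Amplification A = ΔT/ΔT₀ = 4.16/1.5 = 2.773.
Total gain g = 1 − 1/A = 1 − 1/2.773 = 0.6394.
Known gains sum to -0.26 + 0.0697 + 0.6 = 0.4097.
g_cld = 0.6394 − 0.4097 = 0.23.

0.23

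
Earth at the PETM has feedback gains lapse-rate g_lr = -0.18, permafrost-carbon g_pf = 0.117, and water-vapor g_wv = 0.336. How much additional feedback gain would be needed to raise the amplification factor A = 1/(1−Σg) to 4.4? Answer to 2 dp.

0.50

Current total gain = 0.273.
Target gain for A = 4.4: g* = 1 − 1/4.4 = 0.7727.
Additional gain needed = 0.7727 − 0.273 = 0.50.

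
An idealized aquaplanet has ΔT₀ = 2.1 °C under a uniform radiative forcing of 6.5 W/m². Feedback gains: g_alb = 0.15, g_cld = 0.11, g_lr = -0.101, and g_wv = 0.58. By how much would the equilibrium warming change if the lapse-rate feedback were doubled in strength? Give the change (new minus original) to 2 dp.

-2.24 °C

Original: g = 0.739, ΔT = 2.1/(1−0.739) = 8.0460 °C.
With doubled lapse-rate: g' = 0.638, ΔT' = 2.1/(1−0.638) = 5.8011 °C.
Change = 5.8011 − 8.0460 = -2.24 °C.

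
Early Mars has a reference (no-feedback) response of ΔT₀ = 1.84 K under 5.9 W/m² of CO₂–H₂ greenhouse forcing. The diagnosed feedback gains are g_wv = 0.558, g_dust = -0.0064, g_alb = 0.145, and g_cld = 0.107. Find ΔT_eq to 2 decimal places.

9.37 K

Total gain g = 0.558 − 0.0064 + 0.145 + 0.107 = 0.8036.
Amplification A = 1/(1 − 0.8036) = 5.092.
ΔT = 1.84 × 5.092 = 9.37 K.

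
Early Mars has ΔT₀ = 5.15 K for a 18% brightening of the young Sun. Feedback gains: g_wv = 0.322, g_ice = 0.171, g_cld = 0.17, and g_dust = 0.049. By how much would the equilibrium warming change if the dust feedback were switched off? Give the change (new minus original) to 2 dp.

-2.60 K

Original: g = 0.712, ΔT = 5.15/(1−0.712) = 17.8819 K.
Without dust: g' = 0.663, ΔT' = 5.15/(1−0.663) = 15.2819 K.
Change = 15.2819 − 17.8819 = -2.60 K.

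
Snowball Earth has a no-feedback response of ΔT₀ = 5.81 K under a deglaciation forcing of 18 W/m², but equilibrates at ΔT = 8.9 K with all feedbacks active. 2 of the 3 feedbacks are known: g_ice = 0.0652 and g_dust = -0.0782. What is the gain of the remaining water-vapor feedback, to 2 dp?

Amplification A = ΔT/ΔT₀ = 8.9/5.81 = 1.532.
Total gain g = 1 − 1/A = 1 − 1/1.532 = 0.3473.
Known gains sum to 0.0652 − 0.0782 = -0.013.
g_wv = 0.3473 + 0.013 = 0.36.

0.36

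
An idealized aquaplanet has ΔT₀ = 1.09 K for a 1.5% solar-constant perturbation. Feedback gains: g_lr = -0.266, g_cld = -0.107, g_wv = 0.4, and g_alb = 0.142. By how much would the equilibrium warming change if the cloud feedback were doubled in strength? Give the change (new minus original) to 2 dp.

Original: g = 0.169, ΔT = 1.09/(1−0.169) = 1.3117 K.
With doubled cloud: g' = 0.062, ΔT' = 1.09/(1−0.062) = 1.1620 K.
Change = 1.1620 − 1.3117 = -0.15 K.

-0.15 K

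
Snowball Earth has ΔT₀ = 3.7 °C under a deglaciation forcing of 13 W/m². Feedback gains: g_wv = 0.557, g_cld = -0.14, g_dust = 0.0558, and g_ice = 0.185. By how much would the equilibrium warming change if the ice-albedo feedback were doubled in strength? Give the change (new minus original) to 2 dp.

Original: g = 0.6578, ΔT = 3.7/(1−0.6578) = 10.8124 °C.
With doubled ice-albedo: g' = 0.8428, ΔT' = 3.7/(1−0.8428) = 23.5369 °C.
Change = 23.5369 − 10.8124 = 12.72 °C.

12.72 °C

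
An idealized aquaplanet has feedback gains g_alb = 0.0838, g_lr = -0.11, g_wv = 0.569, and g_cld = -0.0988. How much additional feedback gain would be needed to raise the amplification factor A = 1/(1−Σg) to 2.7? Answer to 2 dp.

0.19

Current total gain = 0.444.
Target gain for A = 2.7: g* = 1 − 1/2.7 = 0.6296.
Additional gain needed = 0.6296 − 0.444 = 0.19.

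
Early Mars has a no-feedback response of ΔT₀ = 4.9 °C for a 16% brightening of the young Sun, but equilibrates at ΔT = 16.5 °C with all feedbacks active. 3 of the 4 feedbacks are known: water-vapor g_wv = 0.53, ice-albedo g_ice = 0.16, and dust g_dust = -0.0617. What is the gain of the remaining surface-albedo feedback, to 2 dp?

0.07

Amplification A = ΔT/ΔT₀ = 16.5/4.9 = 3.367.
Total gain g = 1 − 1/A = 1 − 1/3.367 = 0.703.
Known gains sum to 0.53 + 0.16 − 0.0617 = 0.6283.
g_alb = 0.703 − 0.6283 = 0.07.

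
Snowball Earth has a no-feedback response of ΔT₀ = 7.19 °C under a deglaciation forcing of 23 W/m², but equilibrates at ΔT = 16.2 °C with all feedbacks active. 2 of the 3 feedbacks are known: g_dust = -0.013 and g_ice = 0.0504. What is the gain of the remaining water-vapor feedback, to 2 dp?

0.52

Amplification A = ΔT/ΔT₀ = 16.2/7.19 = 2.253.
Total gain g = 1 − 1/A = 1 − 1/2.253 = 0.5561.
Known gains sum to -0.013 + 0.0504 = 0.0374.
g_wv = 0.5561 − 0.0374 = 0.52.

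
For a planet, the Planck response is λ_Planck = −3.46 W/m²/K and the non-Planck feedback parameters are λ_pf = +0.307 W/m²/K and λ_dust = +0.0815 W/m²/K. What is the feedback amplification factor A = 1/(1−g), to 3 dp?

Convert to gains: g_pf = 0.307/3.46 = 0.08873; g_dust = 0.0815/3.46 = 0.02355.
Total gain g = 0.11228.
A = 1/(1 − 0.11228) = 1.126.

1.126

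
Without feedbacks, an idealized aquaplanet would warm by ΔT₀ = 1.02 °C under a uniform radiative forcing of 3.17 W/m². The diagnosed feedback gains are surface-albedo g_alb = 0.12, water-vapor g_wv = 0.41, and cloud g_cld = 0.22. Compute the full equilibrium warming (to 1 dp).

4.1 °C

Total gain g = 0.12 + 0.41 + 0.22 = 0.75.
Amplification A = 1/(1 − 0.75) = 4.
ΔT = 1.02 × 4 = 4.1 °C.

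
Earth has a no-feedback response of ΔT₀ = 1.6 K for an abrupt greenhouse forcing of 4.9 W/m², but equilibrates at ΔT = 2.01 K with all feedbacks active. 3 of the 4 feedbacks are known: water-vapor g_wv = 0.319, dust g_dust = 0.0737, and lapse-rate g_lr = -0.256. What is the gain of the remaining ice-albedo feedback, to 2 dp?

Amplification A = ΔT/ΔT₀ = 2.01/1.6 = 1.256.
Total gain g = 1 − 1/A = 1 − 1/1.256 = 0.2038.
Known gains sum to 0.319 + 0.0737 − 0.256 = 0.1367.
g_ice = 0.2038 − 0.1367 = 0.07.

0.07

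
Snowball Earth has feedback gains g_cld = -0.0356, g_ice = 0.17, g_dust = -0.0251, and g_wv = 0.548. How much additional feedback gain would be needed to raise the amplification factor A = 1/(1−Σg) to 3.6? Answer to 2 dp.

Current total gain = 0.6573.
Target gain for A = 3.6: g* = 1 − 1/3.6 = 0.7222.
Additional gain needed = 0.7222 − 0.6573 = 0.06.

0.06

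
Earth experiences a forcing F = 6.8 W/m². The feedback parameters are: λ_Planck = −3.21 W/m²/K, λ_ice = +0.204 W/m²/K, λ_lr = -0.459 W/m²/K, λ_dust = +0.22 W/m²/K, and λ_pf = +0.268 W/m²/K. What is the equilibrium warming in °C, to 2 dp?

2.28 °C

Net feedback parameter λ = (−3.21) + (+0.204) + (-0.459) + (+0.22) + (+0.268) = -2.977 W/m²/K.
ΔT = −F/λ = −6.8/(-2.977) = 2.28 °C.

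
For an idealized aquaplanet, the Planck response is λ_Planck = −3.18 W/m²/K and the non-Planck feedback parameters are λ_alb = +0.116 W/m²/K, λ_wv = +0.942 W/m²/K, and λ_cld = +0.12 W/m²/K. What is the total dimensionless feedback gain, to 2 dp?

Convert to gains: g_alb = 0.116/3.18 = 0.03648; g_wv = 0.942/3.18 = 0.2962; g_cld = 0.12/3.18 = 0.03774.
Total gain g = 0.37042.

0.37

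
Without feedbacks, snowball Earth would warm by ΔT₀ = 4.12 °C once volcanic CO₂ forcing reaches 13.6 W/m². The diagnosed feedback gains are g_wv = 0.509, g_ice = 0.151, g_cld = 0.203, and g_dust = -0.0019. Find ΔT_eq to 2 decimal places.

29.66 °C

Total gain g = 0.509 + 0.151 + 0.203 − 0.0019 = 0.8611.
Amplification A = 1/(1 − 0.8611) = 7.199.
ΔT = 4.12 × 7.199 = 29.66 °C.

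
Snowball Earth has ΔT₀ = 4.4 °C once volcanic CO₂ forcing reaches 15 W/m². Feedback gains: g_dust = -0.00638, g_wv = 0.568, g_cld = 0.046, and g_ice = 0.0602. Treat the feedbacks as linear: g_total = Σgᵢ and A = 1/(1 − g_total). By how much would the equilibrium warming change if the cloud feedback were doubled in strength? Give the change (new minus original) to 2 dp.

Original: g = 0.66782, ΔT = 4.4/(1−0.66782) = 13.2458 °C.
With doubled cloud: g' = 0.71382, ΔT' = 4.4/(1−0.71382) = 15.3749 °C.
Change = 15.3749 − 13.2458 = 2.13 °C.

2.13 °C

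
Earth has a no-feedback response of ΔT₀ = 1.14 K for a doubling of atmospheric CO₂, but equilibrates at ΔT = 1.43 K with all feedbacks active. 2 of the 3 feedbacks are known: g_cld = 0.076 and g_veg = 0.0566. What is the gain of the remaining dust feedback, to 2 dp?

Amplification A = ΔT/ΔT₀ = 1.43/1.14 = 1.254.
Total gain g = 1 − 1/A = 1 − 1/1.254 = 0.2026.
Known gains sum to 0.076 + 0.0566 = 0.1326.
g_dust = 0.2026 − 0.1326 = 0.07.

0.07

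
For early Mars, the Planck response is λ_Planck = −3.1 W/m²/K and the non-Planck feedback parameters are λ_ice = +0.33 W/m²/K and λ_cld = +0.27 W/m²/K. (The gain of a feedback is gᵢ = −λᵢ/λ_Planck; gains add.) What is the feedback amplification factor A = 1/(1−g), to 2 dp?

Convert to gains: g_ice = 0.33/3.1 = 0.1065; g_cld = 0.27/3.1 = 0.0871.
Total gain g = 0.1936.
A = 1/(1 − 0.1936) = 1.24.

1.24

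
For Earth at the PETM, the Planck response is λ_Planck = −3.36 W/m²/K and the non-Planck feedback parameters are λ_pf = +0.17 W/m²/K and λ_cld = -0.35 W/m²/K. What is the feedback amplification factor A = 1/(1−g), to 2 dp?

0.95

Convert to gains: g_pf = 0.17/3.36 = 0.0506; g_cld = -0.35/3.36 = -0.1042.
Total gain g = -0.0536.
A = 1/(1 + 0.0536) = 0.95.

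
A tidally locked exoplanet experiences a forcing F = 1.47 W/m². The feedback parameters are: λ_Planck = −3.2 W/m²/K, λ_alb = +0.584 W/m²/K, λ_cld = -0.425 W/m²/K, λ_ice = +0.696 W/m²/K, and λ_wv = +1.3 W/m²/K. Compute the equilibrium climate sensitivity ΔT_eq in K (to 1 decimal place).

Net feedback parameter λ = (−3.2) + (+0.584) + (-0.425) + (+0.696) + (+1.3) = -1.045 W/m²/K.
ΔT = −F/λ = −1.47/(-1.045) = 1.4 K.

1.4 K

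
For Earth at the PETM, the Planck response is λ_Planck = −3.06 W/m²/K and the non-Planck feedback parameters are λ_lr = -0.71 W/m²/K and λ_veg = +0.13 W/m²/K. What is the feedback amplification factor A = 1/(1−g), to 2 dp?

0.84

Convert to gains: g_lr = -0.71/3.06 = -0.232; g_veg = 0.13/3.06 = 0.04248.
Total gain g = -0.18952.
A = 1/(1 + 0.18952) = 0.84.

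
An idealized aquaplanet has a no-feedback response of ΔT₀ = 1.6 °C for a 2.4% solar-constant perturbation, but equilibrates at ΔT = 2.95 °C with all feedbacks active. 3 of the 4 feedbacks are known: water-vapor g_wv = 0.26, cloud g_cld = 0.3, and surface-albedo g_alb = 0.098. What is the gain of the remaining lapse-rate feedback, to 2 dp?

Amplification A = ΔT/ΔT₀ = 2.95/1.6 = 1.844.
Total gain g = 1 − 1/A = 1 − 1/1.844 = 0.4577.
Known gains sum to 0.26 + 0.3 + 0.098 = 0.658.
g_lr = 0.4577 − 0.658 = -0.20.

-0.20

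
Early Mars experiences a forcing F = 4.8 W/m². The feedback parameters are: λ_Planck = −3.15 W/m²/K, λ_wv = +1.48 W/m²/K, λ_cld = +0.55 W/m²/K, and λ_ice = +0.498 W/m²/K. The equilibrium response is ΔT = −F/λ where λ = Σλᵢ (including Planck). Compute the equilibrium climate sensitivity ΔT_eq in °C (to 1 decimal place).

7.7 °C

Net feedback parameter λ = (−3.15) + (+1.48) + (+0.55) + (+0.498) = -0.622 W/m²/K.
ΔT = −F/λ = −4.8/(-0.622) = 7.7 °C.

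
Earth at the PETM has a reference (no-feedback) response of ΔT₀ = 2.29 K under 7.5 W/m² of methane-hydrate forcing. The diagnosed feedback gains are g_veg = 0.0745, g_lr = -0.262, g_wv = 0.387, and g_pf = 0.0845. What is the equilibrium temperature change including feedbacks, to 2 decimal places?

Total gain g = 0.0745 − 0.262 + 0.387 + 0.0845 = 0.284.
Amplification A = 1/(1 − 0.284) = 1.397.
ΔT = 2.29 × 1.397 = 3.20 K.

3.20 K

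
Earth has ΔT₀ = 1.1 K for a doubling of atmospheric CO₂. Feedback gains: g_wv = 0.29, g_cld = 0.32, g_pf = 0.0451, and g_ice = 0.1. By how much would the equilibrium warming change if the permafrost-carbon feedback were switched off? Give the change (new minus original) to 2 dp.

Original: g = 0.7551, ΔT = 1.1/(1−0.7551) = 4.4916 K.
Without permafrost-carbon: g' = 0.71, ΔT' = 1.1/(1−0.71) = 3.7931 K.
Change = 3.7931 − 4.4916 = -0.70 K.

-0.70 K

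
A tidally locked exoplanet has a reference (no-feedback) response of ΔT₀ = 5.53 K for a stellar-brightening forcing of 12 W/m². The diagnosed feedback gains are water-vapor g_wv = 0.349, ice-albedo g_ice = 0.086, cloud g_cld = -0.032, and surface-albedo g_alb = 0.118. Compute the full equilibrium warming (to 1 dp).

Total gain g = 0.349 + 0.086 − 0.032 + 0.118 = 0.521.
Amplification A = 1/(1 − 0.521) = 2.088.
ΔT = 5.53 × 2.088 = 11.5 K.

11.5 K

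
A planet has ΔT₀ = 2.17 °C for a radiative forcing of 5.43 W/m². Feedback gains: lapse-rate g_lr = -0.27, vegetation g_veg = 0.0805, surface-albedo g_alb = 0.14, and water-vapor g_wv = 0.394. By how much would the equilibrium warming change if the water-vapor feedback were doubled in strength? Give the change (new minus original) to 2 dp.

Original: g = 0.3445, ΔT = 2.17/(1−0.3445) = 3.3105 °C.
With doubled water-vapor: g' = 0.7385, ΔT' = 2.17/(1−0.7385) = 8.2983 °C.
Change = 8.2983 − 3.3105 = 4.99 °C.

4.99 °C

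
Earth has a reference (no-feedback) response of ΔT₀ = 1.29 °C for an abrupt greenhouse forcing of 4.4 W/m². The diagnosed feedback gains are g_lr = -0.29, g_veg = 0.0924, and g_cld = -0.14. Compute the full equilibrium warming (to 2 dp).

0.96 °C

Total gain g = -0.29 + 0.0924 − 0.14 = -0.3376.
Amplification A = 1/(1 + 0.3376) = 0.7476.
ΔT = 1.29 × 0.7476 = 0.96 °C.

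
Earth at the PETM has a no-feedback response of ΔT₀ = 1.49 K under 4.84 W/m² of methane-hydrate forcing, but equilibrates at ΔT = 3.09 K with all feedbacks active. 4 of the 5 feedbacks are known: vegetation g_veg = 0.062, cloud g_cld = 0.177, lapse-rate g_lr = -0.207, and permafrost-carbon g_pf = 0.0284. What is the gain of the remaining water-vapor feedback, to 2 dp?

0.46

Amplification A = ΔT/ΔT₀ = 3.09/1.49 = 2.074.
Total gain g = 1 − 1/A = 1 − 1/2.074 = 0.5178.
Known gains sum to 0.062 + 0.177 − 0.207 + 0.0284 = 0.0604.
g_wv = 0.5178 − 0.0604 = 0.46.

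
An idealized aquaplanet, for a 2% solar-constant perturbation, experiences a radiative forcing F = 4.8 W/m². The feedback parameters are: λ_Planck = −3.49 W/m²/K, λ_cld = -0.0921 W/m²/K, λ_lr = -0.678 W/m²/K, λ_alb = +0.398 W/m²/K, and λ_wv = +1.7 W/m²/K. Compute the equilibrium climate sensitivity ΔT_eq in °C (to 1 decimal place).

2.2 °C

Net feedback parameter λ = (−3.49) + (-0.0921) + (-0.678) + (+0.398) + (+1.7) = -2.1621 W/m²/K.
ΔT = −F/λ = −4.8/(-2.1621) = 2.2 °C.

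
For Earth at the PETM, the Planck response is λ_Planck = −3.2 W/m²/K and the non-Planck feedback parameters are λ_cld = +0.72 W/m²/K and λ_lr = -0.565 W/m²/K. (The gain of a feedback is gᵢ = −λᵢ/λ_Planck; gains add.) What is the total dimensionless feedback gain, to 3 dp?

0.048

Convert to gains: g_cld = 0.72/3.2 = 0.225; g_lr = -0.565/3.2 = -0.1766.
Total gain g = 0.0484.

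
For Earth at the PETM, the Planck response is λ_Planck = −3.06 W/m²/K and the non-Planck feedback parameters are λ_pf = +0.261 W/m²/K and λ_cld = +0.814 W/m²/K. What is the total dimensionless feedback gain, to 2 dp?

0.35

Convert to gains: g_pf = 0.261/3.06 = 0.08529; g_cld = 0.814/3.06 = 0.266.
Total gain g = 0.35129.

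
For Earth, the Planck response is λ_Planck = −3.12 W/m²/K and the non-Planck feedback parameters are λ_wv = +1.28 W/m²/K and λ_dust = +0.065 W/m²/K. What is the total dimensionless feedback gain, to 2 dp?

0.43

Convert to gains: g_wv = 1.28/3.12 = 0.4103; g_dust = 0.065/3.12 = 0.02083.
Total gain g = 0.43113.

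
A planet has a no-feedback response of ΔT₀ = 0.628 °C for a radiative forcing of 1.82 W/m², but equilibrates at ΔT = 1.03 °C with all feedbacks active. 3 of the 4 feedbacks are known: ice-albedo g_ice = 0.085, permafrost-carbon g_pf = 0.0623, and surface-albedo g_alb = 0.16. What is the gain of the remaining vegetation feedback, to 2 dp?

Amplification A = ΔT/ΔT₀ = 1.03/0.628 = 1.64.
Total gain g = 1 − 1/A = 1 − 1/1.64 = 0.3902.
Known gains sum to 0.085 + 0.0623 + 0.16 = 0.3073.
g_veg = 0.3902 − 0.3073 = 0.08.

0.08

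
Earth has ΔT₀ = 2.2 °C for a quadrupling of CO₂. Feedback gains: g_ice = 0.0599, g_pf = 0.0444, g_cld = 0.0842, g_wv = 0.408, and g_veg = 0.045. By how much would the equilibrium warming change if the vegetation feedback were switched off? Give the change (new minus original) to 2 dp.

-0.68 °C

Original: g = 0.6415, ΔT = 2.2/(1−0.6415) = 6.1367 °C.
Without vegetation: g' = 0.5965, ΔT' = 2.2/(1−0.5965) = 5.4523 °C.
Change = 5.4523 − 6.1367 = -0.68 °C.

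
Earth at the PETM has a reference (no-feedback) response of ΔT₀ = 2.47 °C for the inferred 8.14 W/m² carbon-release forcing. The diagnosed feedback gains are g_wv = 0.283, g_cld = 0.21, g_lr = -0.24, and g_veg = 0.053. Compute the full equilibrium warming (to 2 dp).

3.56 °C

Total gain g = 0.283 + 0.21 − 0.24 + 0.053 = 0.306.
Amplification A = 1/(1 − 0.306) = 1.441.
ΔT = 2.47 × 1.441 = 3.56 °C.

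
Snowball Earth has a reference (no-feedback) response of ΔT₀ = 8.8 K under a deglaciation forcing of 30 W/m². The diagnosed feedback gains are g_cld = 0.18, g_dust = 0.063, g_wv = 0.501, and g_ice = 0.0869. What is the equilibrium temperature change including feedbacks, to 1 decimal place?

52.0 K

Total gain g = 0.18 + 0.063 + 0.501 + 0.0869 = 0.8309.
Amplification A = 1/(1 − 0.8309) = 5.914.
ΔT = 8.8 × 5.914 = 52.0 K.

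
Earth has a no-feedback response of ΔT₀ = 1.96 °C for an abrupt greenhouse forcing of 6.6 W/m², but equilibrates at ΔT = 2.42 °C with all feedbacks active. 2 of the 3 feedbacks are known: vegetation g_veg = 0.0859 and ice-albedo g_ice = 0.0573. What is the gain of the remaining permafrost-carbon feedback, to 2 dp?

0.05

Amplification A = ΔT/ΔT₀ = 2.42/1.96 = 1.235.
Total gain g = 1 − 1/A = 1 − 1/1.235 = 0.1903.
Known gains sum to 0.0859 + 0.0573 = 0.1432.
g_pf = 0.1903 − 0.1432 = 0.05.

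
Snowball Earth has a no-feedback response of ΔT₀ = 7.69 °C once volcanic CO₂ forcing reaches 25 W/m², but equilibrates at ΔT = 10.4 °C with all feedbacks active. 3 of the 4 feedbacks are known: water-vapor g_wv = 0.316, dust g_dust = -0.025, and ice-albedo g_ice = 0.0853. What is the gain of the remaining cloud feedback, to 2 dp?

-0.12

Amplification A = ΔT/ΔT₀ = 10.4/7.69 = 1.352.
Total gain g = 1 − 1/A = 1 − 1/1.352 = 0.2604.
Known gains sum to 0.316 − 0.025 + 0.0853 = 0.3763.
g_cld = 0.2604 − 0.3763 = -0.12.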